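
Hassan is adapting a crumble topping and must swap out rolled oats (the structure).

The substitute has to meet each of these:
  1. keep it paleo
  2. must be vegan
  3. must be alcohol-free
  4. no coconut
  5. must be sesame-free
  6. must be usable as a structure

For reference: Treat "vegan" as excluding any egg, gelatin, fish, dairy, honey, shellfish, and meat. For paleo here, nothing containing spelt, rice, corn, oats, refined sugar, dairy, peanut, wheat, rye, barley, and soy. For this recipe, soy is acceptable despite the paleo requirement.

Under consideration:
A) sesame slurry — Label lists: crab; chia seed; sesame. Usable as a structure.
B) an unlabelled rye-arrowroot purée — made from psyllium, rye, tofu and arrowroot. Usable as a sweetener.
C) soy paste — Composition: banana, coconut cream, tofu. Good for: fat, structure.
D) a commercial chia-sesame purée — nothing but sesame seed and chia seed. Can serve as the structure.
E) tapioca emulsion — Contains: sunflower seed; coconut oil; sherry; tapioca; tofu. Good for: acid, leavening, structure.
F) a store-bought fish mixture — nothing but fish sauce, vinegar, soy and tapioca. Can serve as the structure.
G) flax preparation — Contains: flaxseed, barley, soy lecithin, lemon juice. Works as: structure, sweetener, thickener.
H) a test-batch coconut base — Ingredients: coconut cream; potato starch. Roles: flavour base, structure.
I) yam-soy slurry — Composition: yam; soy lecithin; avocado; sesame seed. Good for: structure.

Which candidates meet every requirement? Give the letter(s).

none

A: has crab, so not vegan; has sesame, so not sesame-free — reject
B: not usable as a structure; has rye, so not paleo — out
C: has coconut cream, so not coconut-free — reject
D: has sesame seed, so not sesame-free — out
E: has coconut oil, so not coconut-free; has sherry, so not alcohol-free — reject
F: has fish sauce, so not vegan — reject
G: has barley, so not paleo — no
H: has coconut cream, so not coconut-free — reject
I: has sesame seed, so not sesame-free — no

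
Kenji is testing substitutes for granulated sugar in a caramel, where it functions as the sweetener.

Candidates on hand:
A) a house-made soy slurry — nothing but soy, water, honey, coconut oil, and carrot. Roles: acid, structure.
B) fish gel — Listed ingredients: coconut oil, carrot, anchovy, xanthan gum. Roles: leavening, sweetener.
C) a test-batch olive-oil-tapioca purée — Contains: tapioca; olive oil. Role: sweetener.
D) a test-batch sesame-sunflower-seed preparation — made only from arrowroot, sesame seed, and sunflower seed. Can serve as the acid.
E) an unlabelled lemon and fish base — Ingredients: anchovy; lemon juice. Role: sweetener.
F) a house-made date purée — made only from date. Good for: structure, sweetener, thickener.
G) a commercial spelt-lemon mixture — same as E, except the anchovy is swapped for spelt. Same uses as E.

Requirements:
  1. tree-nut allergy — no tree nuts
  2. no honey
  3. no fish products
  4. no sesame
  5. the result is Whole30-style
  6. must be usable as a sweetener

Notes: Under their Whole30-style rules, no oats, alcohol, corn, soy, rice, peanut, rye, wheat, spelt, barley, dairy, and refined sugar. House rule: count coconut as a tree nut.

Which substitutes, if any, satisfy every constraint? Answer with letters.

C, F

A: not usable as a sweetener; has soy, so not Whole30-style (and 2 more) — no
B: has coconut oil, so not tree-nut-free; has anchovy, so not fish-free — out
C: every rule checks out — OK
D: not usable as a sweetener; has sesame seed, so not sesame-free — no
E: has anchovy, so not fish-free — out
F: only date; none excluded — valid
G: has spelt, so not Whole30-style — out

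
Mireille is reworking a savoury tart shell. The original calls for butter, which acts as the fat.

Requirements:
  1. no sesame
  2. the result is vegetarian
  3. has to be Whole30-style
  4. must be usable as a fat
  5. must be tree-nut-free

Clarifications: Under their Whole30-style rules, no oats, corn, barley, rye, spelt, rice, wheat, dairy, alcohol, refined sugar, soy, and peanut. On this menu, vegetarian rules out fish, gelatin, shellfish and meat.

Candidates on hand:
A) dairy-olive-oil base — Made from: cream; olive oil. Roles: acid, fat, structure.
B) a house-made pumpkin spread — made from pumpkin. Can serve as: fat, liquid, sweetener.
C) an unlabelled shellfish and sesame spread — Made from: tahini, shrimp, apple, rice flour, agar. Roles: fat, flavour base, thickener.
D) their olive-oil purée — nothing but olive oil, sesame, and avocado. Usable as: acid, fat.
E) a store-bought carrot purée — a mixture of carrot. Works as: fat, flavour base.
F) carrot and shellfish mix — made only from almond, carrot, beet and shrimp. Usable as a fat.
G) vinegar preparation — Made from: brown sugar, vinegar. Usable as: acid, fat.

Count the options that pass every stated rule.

A: has cream, so not Whole30-style — reject
B: only pumpkin; none excluded — OK
C: has rice flour, so not Whole30-style; has shrimp, so not vegetarian (and 1 more) — reject
D: has sesame, so not sesame-free — out
E: only carrot; none excluded — OK
F: has shrimp, so not vegetarian; has almond, so not tree-nut-free — reject
G: has brown sugar, so not Whole30-style — reject

2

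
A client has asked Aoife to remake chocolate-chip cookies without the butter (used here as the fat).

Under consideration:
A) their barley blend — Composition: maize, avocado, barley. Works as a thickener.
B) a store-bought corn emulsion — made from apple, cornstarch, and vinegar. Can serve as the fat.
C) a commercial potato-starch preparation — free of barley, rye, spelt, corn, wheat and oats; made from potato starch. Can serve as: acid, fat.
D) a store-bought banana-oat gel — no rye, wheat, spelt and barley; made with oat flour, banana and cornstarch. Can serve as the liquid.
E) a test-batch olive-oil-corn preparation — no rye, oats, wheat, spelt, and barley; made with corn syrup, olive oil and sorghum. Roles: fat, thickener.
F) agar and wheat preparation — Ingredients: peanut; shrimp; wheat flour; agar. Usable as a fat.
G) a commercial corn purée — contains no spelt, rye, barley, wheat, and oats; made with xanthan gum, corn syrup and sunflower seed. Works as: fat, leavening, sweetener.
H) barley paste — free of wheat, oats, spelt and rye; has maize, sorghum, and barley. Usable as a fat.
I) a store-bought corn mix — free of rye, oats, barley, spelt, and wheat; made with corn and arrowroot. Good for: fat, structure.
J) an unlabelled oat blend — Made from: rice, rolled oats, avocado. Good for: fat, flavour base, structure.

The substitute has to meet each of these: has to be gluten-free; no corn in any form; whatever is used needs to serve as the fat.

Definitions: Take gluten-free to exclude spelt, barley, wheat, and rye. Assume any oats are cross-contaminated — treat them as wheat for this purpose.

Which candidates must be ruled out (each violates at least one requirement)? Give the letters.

A: not usable as a fat; has barley, so not gluten-free (and 1 more) — no
B: has cornstarch, so not corn-free — out
C: no corn, gluten-free — keep
D: not usable as a fat; has oat flour, so not gluten-free (and 1 more) — out
E: has corn syrup, so not corn-free — no
F: has wheat flour, so not gluten-free — no
G: has corn syrup, so not corn-free — out
H: has barley, so not gluten-free; has maize, so not corn-free — no
I: has corn, so not corn-free — no
J: has rolled oats, so not gluten-free — out

A, B, D, E, F, G, H, I, J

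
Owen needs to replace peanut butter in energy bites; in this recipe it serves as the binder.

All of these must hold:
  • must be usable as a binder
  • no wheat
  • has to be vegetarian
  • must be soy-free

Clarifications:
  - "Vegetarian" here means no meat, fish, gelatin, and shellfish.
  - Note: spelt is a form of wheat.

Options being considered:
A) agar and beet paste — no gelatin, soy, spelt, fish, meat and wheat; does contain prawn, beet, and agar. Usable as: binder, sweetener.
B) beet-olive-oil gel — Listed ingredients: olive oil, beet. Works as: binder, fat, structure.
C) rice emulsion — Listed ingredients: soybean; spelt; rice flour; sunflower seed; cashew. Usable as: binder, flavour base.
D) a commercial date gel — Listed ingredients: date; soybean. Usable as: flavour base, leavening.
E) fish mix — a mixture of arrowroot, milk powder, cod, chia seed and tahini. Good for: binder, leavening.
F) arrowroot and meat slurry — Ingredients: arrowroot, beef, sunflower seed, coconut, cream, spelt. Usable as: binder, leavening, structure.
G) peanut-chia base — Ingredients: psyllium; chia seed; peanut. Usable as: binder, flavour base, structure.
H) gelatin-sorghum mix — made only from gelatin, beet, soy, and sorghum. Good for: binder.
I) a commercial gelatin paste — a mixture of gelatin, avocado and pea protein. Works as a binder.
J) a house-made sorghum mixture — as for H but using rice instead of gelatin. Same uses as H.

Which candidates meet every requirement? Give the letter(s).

B, G

A: has prawn, so not vegetarian — reject
B: only beet and olive oil; none excluded — OK
C: has spelt, so not wheat-free; has soybean, so not soy-free — reject
D: not usable as a binder; has soybean, so not soy-free — out
E: has cod, so not vegetarian — reject
F: has beef, so not vegetarian; has spelt, so not wheat-free — out
G: only peanut, psyllium and chia seed; none excluded — OK
H: has gelatin, so not vegetarian; has soy, so not soy-free — no
I: has gelatin, so not vegetarian — out
J: has soy, so not soy-free — out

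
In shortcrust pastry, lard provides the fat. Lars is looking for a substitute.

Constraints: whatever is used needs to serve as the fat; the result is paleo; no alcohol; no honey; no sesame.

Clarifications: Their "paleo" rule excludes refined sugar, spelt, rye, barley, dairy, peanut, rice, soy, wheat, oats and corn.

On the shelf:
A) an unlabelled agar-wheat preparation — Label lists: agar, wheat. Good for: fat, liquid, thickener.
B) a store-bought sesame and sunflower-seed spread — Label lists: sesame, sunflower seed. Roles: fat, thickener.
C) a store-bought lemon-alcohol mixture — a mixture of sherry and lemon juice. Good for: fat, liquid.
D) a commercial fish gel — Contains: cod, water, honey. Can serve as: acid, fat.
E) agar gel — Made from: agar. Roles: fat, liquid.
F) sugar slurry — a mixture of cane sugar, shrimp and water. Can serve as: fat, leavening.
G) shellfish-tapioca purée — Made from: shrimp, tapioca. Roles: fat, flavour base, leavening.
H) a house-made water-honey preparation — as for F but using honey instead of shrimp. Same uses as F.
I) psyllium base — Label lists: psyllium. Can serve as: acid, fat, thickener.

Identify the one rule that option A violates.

paleo

usable as a fat: satisfied
paleo: has wheat — fails
sesame-free: satisfied
alcohol-free: satisfied
honey-free: satisfied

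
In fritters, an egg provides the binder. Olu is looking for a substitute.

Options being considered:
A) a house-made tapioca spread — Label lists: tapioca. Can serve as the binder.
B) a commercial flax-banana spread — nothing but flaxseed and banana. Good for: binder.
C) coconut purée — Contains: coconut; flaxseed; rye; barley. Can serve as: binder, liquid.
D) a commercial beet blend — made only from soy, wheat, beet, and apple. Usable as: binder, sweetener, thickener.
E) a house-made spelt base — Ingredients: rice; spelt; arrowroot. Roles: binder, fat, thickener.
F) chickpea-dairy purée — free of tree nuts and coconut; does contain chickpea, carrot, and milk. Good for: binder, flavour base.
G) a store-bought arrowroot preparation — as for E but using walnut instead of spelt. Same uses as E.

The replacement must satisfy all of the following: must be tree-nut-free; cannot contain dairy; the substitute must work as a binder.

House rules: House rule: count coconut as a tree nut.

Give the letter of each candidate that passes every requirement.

A, B, D, E

A: no dairy, tree-nut-free — valid
B: only flaxseed and banana; none excluded — keep
C: has coconut, so not tree-nut-free — out
D: tree-nut-free, no dairy — keep
E: nothing on the exclusion list — keep
F: has milk, so not dairy-free — reject
G: has walnut, so not tree-nut-free — reject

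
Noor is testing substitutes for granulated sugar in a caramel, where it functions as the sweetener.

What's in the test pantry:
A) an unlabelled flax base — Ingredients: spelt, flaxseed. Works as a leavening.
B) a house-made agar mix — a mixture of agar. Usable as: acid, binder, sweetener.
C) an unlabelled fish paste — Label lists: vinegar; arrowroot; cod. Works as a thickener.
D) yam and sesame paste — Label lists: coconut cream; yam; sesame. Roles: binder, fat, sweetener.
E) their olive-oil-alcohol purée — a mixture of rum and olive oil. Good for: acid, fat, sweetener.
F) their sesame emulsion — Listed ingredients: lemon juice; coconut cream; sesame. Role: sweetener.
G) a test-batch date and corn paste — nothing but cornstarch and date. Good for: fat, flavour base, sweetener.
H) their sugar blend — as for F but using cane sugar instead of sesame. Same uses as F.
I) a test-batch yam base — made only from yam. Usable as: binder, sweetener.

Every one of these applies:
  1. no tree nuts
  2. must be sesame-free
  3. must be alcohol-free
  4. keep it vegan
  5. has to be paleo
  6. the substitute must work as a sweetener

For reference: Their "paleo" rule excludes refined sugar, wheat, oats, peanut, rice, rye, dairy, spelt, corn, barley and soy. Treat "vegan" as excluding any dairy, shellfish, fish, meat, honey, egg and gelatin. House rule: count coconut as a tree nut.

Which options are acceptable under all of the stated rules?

A: not usable as a sweetener; has spelt, so not paleo — reject
B: all constraints satisfied — OK
C: not usable as a sweetener; has cod, so not vegan — no
D: has coconut cream, so not tree-nut-free; has sesame, so not sesame-free — out
E: has rum, so not alcohol-free — reject
F: has coconut cream, so not tree-nut-free; has sesame, so not sesame-free — reject
G: has cornstarch, so not paleo — out
H: has cane sugar, so not paleo; has coconut cream, so not tree-nut-free — no
I: nothing on the exclusion list — valid

B, I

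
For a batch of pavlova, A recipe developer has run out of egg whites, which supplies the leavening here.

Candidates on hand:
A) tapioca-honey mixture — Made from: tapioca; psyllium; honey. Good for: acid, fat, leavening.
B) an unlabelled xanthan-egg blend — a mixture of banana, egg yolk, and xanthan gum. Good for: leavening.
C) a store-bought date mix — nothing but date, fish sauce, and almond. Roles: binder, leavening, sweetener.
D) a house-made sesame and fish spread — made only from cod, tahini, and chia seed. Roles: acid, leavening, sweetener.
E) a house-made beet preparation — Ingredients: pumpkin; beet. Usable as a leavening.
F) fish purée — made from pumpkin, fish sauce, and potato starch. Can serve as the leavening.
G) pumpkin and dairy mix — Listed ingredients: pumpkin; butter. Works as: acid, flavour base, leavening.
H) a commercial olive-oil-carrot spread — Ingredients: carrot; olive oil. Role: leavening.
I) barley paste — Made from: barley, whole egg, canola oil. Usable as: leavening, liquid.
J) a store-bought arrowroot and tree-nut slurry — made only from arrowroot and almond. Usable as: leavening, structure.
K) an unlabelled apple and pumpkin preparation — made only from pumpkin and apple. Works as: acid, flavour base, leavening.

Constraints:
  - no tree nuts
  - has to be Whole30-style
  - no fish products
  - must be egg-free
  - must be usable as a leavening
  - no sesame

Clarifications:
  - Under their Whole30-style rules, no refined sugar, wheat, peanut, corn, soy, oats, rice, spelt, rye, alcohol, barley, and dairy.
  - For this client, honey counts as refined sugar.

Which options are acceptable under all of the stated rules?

A: has honey, so not Whole30-style — no
B: has egg yolk, so not egg-free — out
C: has almond, so not tree-nut-free; has fish sauce, so not fish-free — no
D: has tahini, so not sesame-free; has cod, so not fish-free — reject
E: every rule checks out — valid
F: has fish sauce, so not fish-free — no
G: has butter, so not Whole30-style — reject
H: every rule checks out — OK
I: has barley, so not Whole30-style; has whole egg, so not egg-free — out
J: has almond, so not tree-nut-free — no
K: nothing on the exclusion list — valid

E, H, K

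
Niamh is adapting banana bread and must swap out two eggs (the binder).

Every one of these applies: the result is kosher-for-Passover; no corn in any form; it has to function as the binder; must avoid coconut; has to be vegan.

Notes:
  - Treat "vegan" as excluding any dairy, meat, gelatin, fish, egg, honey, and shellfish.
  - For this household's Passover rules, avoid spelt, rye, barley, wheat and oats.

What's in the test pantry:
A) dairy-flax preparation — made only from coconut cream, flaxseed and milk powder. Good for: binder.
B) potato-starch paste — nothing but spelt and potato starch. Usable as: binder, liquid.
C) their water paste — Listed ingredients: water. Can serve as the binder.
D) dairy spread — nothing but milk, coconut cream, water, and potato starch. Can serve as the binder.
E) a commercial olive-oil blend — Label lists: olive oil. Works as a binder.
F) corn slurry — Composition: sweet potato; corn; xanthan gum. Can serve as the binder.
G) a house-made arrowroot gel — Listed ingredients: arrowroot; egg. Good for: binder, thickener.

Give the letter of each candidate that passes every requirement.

C, E

A: has milk powder, so not vegan; has coconut cream, so not coconut-free — no
B: has spelt, so not kosher-for-Passover — reject
C: works as a binder, no corn, no coconut — valid
D: has milk, so not vegan; has coconut cream, so not coconut-free — out
E: every rule checks out — OK
F: has corn, so not corn-free — reject
G: has egg, so not vegan — no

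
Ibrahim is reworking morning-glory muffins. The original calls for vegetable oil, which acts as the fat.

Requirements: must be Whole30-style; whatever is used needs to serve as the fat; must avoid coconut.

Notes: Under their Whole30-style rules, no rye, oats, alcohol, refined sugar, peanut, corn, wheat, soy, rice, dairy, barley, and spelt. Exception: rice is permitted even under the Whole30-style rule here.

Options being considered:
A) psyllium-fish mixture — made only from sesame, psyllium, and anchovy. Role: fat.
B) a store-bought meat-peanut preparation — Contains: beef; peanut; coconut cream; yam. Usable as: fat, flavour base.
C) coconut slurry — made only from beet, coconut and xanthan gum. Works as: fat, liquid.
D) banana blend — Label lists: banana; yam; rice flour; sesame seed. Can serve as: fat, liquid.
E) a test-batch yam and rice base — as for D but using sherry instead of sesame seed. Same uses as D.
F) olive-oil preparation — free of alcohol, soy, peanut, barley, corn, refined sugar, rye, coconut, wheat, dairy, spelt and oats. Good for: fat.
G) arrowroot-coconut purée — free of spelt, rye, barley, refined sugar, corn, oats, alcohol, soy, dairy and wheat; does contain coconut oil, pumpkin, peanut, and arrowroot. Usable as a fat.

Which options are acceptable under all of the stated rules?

A: works as a fat, no coconut, Whole30-style — OK
B: has peanut, so not Whole30-style; has coconut cream, so not coconut-free — out
C: has coconut, so not coconut-free — no
D: rice is permitted under the Whole30-style carve-out; nothing else excluded — OK
E: has sherry, so not Whole30-style — reject
F: works as a fat, Whole30-style, no coconut — valid
G: has peanut, so not Whole30-style; has coconut oil, so not coconut-free — reject

A, D, F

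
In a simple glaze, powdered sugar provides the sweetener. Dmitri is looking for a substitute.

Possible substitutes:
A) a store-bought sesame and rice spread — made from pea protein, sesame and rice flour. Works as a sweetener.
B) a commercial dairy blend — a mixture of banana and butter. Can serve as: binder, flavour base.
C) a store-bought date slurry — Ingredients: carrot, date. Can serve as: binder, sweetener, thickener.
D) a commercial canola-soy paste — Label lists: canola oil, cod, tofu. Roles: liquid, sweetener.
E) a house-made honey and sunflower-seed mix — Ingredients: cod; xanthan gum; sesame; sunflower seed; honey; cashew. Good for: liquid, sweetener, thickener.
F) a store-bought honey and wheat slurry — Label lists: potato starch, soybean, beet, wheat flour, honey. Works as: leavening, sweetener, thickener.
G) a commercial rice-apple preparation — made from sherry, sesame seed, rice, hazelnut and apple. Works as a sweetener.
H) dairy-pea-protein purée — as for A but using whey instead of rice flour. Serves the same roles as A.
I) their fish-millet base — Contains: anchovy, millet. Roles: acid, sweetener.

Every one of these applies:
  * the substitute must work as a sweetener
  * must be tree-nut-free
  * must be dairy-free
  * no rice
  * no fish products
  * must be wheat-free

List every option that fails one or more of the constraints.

A: has rice flour, so not rice-free — out
B: not usable as a sweetener; has butter, so not dairy-free — out
C: every rule checks out — valid
D: has cod, so not fish-free — out
E: has cod, so not fish-free; has cashew, so not tree-nut-free — out
F: has wheat flour, so not wheat-free — no
G: has rice, so not rice-free; has hazelnut, so not tree-nut-free — no
H: has whey, so not dairy-free — reject
I: has anchovy, so not fish-free — reject

A, B, D, E, F, G, H, I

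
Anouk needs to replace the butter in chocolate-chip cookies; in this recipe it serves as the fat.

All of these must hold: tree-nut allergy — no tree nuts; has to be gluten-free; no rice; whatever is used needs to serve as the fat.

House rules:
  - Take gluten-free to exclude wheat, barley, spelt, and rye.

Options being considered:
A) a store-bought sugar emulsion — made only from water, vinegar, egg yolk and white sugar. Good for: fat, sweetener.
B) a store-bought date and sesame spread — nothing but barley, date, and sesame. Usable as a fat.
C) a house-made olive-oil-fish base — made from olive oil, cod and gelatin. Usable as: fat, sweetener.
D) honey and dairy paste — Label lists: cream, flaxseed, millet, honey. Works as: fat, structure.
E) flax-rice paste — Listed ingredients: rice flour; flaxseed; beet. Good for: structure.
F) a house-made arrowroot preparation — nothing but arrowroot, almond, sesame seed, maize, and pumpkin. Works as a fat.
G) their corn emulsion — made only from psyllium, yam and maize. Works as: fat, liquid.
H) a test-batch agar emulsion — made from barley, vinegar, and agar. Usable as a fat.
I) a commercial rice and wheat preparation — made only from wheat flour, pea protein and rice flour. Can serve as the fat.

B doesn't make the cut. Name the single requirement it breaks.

usable as a fat: satisfied
gluten-free: has barley — fails
rice-free: satisfied
tree-nut-free: satisfied

gluten-free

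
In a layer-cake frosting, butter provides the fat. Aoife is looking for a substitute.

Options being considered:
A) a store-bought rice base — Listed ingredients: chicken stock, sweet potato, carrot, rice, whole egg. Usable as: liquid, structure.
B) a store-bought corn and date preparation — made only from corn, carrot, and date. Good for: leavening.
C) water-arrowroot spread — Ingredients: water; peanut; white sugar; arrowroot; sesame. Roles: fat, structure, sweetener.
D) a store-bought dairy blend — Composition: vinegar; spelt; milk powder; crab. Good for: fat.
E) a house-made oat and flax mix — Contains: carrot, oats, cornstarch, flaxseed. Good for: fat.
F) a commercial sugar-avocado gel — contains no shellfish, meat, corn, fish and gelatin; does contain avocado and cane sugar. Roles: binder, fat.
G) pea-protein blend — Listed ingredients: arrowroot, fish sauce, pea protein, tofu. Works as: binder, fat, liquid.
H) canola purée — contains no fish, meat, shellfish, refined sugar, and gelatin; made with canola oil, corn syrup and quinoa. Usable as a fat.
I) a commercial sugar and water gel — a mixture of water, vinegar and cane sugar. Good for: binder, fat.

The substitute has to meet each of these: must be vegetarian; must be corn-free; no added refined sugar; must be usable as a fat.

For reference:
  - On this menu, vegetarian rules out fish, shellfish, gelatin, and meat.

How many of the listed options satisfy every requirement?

A: not usable as a fat; has chicken stock, so not vegetarian — reject
B: not usable as a fat; has corn, so not corn-free — reject
C: has white sugar, so not no-added-sugar — no
D: has crab, so not vegetarian — no
E: has cornstarch, so not corn-free — reject
F: has cane sugar, so not no-added-sugar — out
G: has fish sauce, so not vegetarian — out
H: has corn syrup, so not corn-free — no
I: has cane sugar, so not no-added-sugar — out

0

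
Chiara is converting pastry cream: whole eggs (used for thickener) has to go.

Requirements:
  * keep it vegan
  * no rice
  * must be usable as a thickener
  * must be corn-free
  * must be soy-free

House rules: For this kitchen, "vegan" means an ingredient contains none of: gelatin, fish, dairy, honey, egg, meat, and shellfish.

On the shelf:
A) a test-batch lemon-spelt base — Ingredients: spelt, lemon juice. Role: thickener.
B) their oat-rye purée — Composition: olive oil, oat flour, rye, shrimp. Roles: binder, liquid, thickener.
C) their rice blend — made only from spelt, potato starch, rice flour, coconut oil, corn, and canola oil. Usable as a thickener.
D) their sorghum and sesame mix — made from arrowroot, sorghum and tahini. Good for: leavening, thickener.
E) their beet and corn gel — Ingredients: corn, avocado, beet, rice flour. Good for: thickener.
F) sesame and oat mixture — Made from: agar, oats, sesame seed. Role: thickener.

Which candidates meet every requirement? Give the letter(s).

A: all constraints satisfied — valid
B: has shrimp, so not vegan — out
C: has corn, so not corn-free; has rice flour, so not rice-free — reject
D: only tahini, sorghum and arrowroot; none excluded — valid
E: has corn, so not corn-free; has rice flour, so not rice-free — out
F: only oats, sesame seed and agar; none excluded — OK

A, D, F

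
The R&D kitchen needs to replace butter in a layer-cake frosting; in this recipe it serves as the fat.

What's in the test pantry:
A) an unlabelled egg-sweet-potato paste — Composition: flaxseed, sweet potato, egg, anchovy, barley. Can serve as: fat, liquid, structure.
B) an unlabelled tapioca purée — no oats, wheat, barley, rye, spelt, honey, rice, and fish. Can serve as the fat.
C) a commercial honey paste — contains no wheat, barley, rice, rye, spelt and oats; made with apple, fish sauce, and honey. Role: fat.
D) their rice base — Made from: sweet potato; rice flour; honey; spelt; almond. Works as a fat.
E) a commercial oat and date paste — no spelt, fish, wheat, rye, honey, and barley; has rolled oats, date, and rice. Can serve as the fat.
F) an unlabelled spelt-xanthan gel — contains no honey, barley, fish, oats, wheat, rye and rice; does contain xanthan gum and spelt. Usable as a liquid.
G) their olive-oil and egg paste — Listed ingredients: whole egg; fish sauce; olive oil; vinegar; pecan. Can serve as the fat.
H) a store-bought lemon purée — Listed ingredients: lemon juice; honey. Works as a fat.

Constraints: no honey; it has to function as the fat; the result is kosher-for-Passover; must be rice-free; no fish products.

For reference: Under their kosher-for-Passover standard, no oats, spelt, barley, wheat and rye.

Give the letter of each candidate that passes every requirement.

A: has barley, so not kosher-for-Passover; has anchovy, so not fish-free — reject
B: kosher-for-Passover, no rice — valid
C: has fish sauce, so not fish-free; has honey, so not honey-free — out
D: has spelt, so not kosher-for-Passover; has honey, so not honey-free (and 1 more) — out
E: has rolled oats, so not kosher-for-Passover; has rice, so not rice-free — out
F: not usable as a fat; has spelt, so not kosher-for-Passover — reject
G: has fish sauce, so not fish-free — out
H: has honey, so not honey-free — no

B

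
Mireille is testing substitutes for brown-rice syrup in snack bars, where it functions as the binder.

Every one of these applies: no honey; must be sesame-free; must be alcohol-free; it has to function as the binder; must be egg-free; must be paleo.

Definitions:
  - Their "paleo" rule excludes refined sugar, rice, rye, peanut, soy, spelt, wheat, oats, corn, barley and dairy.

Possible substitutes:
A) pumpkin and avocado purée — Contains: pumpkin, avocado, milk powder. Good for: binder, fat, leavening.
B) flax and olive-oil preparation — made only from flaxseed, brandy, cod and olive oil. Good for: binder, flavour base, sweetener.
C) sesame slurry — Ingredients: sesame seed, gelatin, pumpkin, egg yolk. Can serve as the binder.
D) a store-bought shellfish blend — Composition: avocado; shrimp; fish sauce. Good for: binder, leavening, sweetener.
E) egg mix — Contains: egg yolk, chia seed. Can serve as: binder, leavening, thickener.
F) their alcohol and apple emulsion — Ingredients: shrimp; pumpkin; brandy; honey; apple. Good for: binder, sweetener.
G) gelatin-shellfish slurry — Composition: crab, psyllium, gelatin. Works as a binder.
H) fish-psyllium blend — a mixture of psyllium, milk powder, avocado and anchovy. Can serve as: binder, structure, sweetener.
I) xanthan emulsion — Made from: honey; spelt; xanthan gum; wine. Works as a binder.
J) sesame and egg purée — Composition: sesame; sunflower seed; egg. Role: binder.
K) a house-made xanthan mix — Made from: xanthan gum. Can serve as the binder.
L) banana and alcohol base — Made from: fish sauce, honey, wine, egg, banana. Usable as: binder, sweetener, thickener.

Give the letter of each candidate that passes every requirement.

D, G, K

A: has milk powder, so not paleo — reject
B: has brandy, so not alcohol-free — out
C: has sesame seed, so not sesame-free; has egg yolk, so not egg-free — reject
D: only fish sauce, shrimp, and avocado; none excluded — valid
E: has egg yolk, so not egg-free — reject
F: has brandy, so not alcohol-free; has honey, so not honey-free — out
G: no honey, no sesame — keep
H: has milk powder, so not paleo — no
I: has spelt, so not paleo; has wine, so not alcohol-free (and 1 more) — no
J: has sesame, so not sesame-free; has egg, so not egg-free — reject
K: nothing on the exclusion list — keep
L: has wine, so not alcohol-free; has egg, so not egg-free (and 1 more) — out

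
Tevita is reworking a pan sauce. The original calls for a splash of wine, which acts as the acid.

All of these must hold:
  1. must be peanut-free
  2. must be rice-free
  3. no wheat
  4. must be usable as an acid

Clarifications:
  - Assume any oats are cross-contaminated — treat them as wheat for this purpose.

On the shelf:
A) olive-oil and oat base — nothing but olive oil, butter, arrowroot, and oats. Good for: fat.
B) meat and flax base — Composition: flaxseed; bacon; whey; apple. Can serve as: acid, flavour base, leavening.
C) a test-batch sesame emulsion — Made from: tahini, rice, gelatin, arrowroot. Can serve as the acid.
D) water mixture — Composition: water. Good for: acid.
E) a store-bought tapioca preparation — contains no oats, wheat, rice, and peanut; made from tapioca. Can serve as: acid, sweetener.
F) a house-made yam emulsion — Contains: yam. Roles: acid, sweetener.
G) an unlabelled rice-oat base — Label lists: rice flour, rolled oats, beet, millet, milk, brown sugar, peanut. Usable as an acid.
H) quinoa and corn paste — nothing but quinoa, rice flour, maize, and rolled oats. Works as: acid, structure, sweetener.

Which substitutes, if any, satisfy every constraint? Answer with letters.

A: not usable as an acid; has oats, so not wheat-free — out
B: no peanut, no rice — OK
C: has rice, so not rice-free — out
D: no rice, no peanut — OK
E: all constraints satisfied — valid
F: all constraints satisfied — valid
G: has rolled oats, so not wheat-free; has rice flour, so not rice-free (and 1 more) — reject
H: has rolled oats, so not wheat-free; has rice flour, so not rice-free — reject

B, D, E, F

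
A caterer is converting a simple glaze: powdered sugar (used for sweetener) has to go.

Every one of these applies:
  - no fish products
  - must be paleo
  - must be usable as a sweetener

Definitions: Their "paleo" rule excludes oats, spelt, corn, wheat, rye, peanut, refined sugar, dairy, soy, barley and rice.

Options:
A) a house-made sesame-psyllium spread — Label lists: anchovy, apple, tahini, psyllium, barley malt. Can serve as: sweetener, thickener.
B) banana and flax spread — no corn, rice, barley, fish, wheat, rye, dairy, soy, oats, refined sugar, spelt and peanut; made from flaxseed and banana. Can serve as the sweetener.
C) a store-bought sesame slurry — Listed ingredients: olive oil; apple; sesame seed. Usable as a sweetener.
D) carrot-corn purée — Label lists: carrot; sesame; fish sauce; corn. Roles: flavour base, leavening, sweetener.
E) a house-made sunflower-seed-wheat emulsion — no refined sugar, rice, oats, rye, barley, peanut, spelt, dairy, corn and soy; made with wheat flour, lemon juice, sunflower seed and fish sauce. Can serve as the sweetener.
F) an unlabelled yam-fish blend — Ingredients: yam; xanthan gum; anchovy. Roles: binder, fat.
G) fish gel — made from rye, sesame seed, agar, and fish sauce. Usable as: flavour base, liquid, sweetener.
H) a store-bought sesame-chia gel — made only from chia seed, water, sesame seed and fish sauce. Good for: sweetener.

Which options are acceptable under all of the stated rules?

A: has barley malt, so not paleo; has anchovy, so not fish-free — reject
B: no fish, paleo — keep
C: nothing on the exclusion list — keep
D: has corn, so not paleo; has fish sauce, so not fish-free — out
E: has wheat flour, so not paleo; has fish sauce, so not fish-free — reject
F: not usable as a sweetener; has anchovy, so not fish-free — reject
G: has rye, so not paleo; has fish sauce, so not fish-free — no
H: has fish sauce, so not fish-free — reject

B, C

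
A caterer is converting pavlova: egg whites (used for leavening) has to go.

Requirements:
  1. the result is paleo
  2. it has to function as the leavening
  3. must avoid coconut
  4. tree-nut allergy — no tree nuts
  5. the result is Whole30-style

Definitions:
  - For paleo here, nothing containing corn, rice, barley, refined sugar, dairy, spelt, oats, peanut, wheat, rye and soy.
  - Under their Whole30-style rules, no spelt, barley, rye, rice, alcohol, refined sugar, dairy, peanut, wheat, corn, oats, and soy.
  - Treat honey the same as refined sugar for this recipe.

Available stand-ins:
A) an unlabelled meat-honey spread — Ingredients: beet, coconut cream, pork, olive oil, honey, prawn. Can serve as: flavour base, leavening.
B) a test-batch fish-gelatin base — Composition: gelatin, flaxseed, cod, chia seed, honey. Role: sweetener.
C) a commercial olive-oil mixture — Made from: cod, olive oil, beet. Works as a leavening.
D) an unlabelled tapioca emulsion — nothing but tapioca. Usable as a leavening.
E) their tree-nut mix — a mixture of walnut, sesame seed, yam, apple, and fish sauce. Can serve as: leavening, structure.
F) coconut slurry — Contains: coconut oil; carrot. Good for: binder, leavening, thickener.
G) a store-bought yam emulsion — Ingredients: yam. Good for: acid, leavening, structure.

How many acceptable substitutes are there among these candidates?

A: has honey, so not paleo; has honey, so not Whole30-style (and 1 more) — out
B: not usable as a leavening; has honey, so not paleo (and 1 more) — reject
C: Whole30-style, no tree nuts — keep
D: all constraints satisfied — OK
E: has walnut, so not tree-nut-free — no
F: has coconut oil, so not coconut-free — no
G: only yam; none excluded — valid

3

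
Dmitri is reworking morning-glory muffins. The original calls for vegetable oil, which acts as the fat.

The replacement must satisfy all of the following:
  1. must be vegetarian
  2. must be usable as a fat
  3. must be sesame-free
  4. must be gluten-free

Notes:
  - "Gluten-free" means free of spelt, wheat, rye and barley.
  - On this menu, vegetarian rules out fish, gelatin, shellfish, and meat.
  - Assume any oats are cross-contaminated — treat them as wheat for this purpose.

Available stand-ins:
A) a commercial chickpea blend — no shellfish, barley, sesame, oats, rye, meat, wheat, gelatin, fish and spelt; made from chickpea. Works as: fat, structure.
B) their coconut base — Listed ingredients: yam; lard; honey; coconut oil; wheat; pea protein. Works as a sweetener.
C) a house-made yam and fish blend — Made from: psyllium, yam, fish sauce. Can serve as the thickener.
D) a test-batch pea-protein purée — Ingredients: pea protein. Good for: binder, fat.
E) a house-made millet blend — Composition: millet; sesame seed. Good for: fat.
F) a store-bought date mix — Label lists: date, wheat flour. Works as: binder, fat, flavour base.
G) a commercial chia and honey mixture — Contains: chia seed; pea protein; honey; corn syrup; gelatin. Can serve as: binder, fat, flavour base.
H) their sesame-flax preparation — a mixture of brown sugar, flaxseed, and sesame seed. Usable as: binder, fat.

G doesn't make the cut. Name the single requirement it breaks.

usable as a fat: satisfied
gluten-free: satisfied
vegetarian: has gelatin — fails
sesame-free: satisfied

vegetarian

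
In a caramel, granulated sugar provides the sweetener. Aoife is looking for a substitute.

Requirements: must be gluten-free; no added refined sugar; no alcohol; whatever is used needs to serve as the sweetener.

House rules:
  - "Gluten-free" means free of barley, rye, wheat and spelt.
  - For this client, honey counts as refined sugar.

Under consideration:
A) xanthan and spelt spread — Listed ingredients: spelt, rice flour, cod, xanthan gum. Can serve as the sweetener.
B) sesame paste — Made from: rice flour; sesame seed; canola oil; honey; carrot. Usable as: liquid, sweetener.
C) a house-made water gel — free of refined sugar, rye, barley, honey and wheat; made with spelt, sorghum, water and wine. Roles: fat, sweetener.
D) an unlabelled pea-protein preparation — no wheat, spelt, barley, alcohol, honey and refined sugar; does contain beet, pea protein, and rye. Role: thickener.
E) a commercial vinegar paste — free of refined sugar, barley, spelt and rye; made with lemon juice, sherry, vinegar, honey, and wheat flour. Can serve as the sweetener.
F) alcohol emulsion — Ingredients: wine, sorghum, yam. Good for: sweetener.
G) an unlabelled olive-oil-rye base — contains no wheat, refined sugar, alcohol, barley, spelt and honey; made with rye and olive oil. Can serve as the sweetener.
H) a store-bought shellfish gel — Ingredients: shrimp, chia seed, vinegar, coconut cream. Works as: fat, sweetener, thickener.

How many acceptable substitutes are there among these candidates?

A: has spelt, so not gluten-free — reject
B: has honey, so not no-added-sugar — no
C: has spelt, so not gluten-free; has wine, so not alcohol-free — out
D: not usable as a sweetener; has rye, so not gluten-free — out
E: has wheat flour, so not gluten-free; has honey, so not no-added-sugar (and 1 more) — no
F: has wine, so not alcohol-free — reject
G: has rye, so not gluten-free — out
H: coconut cream and shrimp etc. — none of it excluded — keep

1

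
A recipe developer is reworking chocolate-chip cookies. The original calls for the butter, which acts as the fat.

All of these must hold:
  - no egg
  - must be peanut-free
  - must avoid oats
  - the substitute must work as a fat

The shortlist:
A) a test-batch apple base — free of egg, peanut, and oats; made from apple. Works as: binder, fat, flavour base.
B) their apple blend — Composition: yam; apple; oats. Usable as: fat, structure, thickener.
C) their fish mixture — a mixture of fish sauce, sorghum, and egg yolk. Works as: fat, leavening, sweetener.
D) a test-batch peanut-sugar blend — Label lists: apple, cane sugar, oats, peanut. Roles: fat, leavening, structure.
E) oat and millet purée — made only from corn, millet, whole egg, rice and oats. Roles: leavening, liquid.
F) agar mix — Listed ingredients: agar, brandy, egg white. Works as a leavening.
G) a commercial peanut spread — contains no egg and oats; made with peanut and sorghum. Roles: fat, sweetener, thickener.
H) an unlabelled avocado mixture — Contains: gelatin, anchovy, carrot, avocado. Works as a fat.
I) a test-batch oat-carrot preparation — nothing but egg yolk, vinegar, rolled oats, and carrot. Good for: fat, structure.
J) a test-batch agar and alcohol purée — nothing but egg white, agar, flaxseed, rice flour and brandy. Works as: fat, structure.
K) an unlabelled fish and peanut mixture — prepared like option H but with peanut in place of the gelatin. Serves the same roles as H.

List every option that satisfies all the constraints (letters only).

A, H

A: no egg, no peanut — valid
B: has oats, so not oat-free — reject
C: has egg yolk, so not egg-free — no
D: has oats, so not oat-free; has peanut, so not peanut-free — out
E: not usable as a fat; has oats, so not oat-free (and 1 more) — no
F: not usable as a fat; has egg white, so not egg-free — reject
G: has peanut, so not peanut-free — reject
H: no oats, no peanut — valid
I: has rolled oats, so not oat-free; has egg yolk, so not egg-free — no
J: has egg white, so not egg-free — out
K: has peanut, so not peanut-free — no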